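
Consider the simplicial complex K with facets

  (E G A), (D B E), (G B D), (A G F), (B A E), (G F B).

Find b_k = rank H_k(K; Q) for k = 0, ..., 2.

b_0 = 1, b_1 = 1, b_2 = 0.

K has 6 vertices, 12 edges, 6 triangles.
rank ∂_0 = 0, rank ∂_1 = 5 ⇒ b_0 = 6 − 0 − 5 = 1; all invariant factors of ∂_1 are 1 so no torsion. So H_0 = Z.
rank ∂_1 = 5, rank ∂_2 = 6 ⇒ b_1 = 12 − 5 − 6 = 1; all invariant factors of ∂_2 are 1 so no torsion. So H_1 = Z.
rank ∂_2 = 6, rank ∂_3 = 0 ⇒ b_2 = 6 − 6 − 0 = 0. So H_2 = 0.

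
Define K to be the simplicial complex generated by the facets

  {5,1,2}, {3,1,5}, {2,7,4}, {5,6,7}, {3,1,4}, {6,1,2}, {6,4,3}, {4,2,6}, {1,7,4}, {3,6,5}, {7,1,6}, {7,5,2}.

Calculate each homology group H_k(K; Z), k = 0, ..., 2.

Fix the vertex order 1 < 2 < 3 < 4 < 5 < 6 < 7 and write every simplex with vertices in increasing order. Then dim K = 2 and the simplices of K are:

  0-simplices (7): [1], [2], [3], [4], [5], [6], [7]
  1-simplices (18): [1,2], [1,3], [1,4], [1,5], [1,6], [1,7], [2,4], [2,5], [2,6], [2,7], [3,4], [3,5], [3,6], [4,6], [4,7], [5,6], [5,7], [6,7]
  2-simplices (12): [1,2,5], [1,2,6], [1,3,4], [1,3,5], [1,4,7], [1,6,7], [2,4,6], [2,4,7], [2,5,7], [3,4,6], [3,5,6], [5,6,7]

so the chain groups are C_0 ≅ Z^7, C_1 ≅ Z^18, C_2 ≅ Z^12.

Boundary ∂_1: C_1 → C_0 maps an edge to its endpoints' difference, ∂[p,q] = q − p. For instance
  ∂[6,7] = [7] − [6].
The 7×18 boundary matrix has rank 6 and Smith normal form diag(1,1,1,1,1,1).

The boundary map ∂_2: C_2 → C_1 sends each 2-simplex [p,q,r] to [q,r] − [p,r] + [p,q]. For instance
  ∂[1,3,5] = [3,5] − [1,5] + [1,3],
  ∂[5,6,7] = [6,7] − [5,7] + [5,6].
As a 18×12 matrix over Z this has rank 12, with invariant factors (1,1,1,1,1,1,1,1,1,1,1,2).

Now H_k = ker ∂_k / im ∂_{k+1}, so:

  H_0: rank C_0 − rank ∂_1 = 7 − 6 = 1, and the invariant factors of ∂_1 are all 1, so H_0 ≅ Z.
  H_1: rank ker ∂_1 − rank ∂_2 = (18 − 6) − 12 = 0, and ∂_2 has invariant factor 2 > 1, so H_1 ≅ Z/2.
  H_2: rank ker ∂_2 − rank ∂_3 = (12 − 12) − 0 = 0, and there is no ∂_3, so H_2 ≅ 0.

As a check, the Euler characteristic is 7 − 18 + 12 = 1, which agrees with 1 − 0 + 0 = 1.

H_0 = Z,  H_1 = Z/2,  H_2 = 0.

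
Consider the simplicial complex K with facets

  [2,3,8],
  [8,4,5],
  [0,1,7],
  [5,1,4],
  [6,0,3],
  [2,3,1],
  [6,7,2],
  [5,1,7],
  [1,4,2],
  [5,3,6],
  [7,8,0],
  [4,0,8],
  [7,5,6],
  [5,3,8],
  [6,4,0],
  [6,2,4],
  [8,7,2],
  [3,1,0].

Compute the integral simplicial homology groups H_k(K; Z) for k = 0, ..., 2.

Fix the vertex order 0 < 1 < 2 < 3 < 4 < 5 < 6 < 7 < 8 and write every simplex with vertices in increasing order. Then dim K = 2 and the simplices of K are:

  0-simplices (9): [0], [1], [2], [3], [4], [5], [6], [7], [8]
  1-simplices (27): (27 of them)
  2-simplices (18): [0,1,3], [0,1,7], [0,3,6], [0,4,6], [0,4,8], [0,7,8], [1,2,3], [1,2,4], [1,4,5], [1,5,7], [2,3,8], [2,4,6], [2,6,7], [2,7,8], [3,5,6], [3,5,8], [4,5,8], [5,6,7]

Hence C_0 ≅ Z^9, C_1 ≅ Z^27, C_2 ≅ Z^18.

∂_1: C_1 → C_0 maps an edge to its endpoints' difference, ∂[p,q] = q − p. For instance
  ∂[1,5] = [5] − [1].
As a 9×27 matrix over Z this has rank 8, with invariant factors (1,1,1,1,1,1,1,1).

Boundary ∂_2: C_2 → C_1 acts by ∂[p,q,r] = [q,r] − [p,r] + [p,q]. For instance
  ∂[4,5,8] = [5,8] − [4,8] + [4,5],
  ∂[1,2,4] = [2,4] − [1,4] + [1,2].
The 27×18 boundary matrix has rank 17 and Smith normal form diag(1,1,1,1,1,1,1,1,1,1,1,1,1,1,1,1,1).

From H_k ≅ ker(∂_k) / im(∂_{k+1}) we obtain:

  H_0: rank C_0 − rank ∂_1 = 9 − 8 = 1, and the invariant factors of ∂_1 are all 1, so H_0 ≅ Z.
  H_1: rank ker ∂_1 − rank ∂_2 = (27 − 8) − 17 = 2, and the invariant factors of ∂_2 are all 1, so H_1 ≅ Z^2.
  H_2: rank ker ∂_2 − rank ∂_3 = (18 − 17) − 0 = 1, and there is no ∂_3, so H_2 ≅ Z.

H_0 ≅ Z,  H_1 ≅ Z^2,  H_2 ≅ Z.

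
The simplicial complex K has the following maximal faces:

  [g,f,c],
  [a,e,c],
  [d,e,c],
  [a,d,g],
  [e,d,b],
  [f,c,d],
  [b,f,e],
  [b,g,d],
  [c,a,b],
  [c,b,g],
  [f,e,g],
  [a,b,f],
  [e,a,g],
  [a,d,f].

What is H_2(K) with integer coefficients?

We work with the vertex ordering a < b < c < d < e < f < g. The simplices of K, each written with vertices in increasing order, are:

  0-simplices (7): a, b, c, d, e, f, g
  1-simplices (21): ab, ac, ad, ae, af, ag, bc, bd, be, bf, bg, cd, ce, cf, cg, de, df, dg, ef, eg, fg
  2-simplices (14): abc, abf, ace, adf, adg, aeg, bcg, bde, bdg, bef, cde, cdf, cfg, efg

Hence C_0 ≅ Z^7, C_1 ≅ Z^21, C_2 ≅ Z^14.

Boundary ∂_1: C_1 → C_0 maps an edge to its endpoints' difference, ∂[p,q] = q − p.
As a 7×21 matrix over Z this has rank 6, with invariant factors (1,1,1,1,1,1).

∂_2: C_2 → C_1 maps a triangle to the signed sum of its edges. For instance
  ∂bdg = dg − bg + bd,
  ∂cdf = df − cf + cd.
The 21×14 boundary matrix has rank 13 and Smith normal form diag(1,1,1,1,1,1,1,1,1,1,1,1,1).

Reading off H_k = ker ∂_k / im ∂_{k+1}:

  H_2: rank ker ∂_2 − rank ∂_3 = (14 − 13) − 0 = 1, and there is no ∂_3, so H_2 ≅ Z.

H_2 ≅ Z.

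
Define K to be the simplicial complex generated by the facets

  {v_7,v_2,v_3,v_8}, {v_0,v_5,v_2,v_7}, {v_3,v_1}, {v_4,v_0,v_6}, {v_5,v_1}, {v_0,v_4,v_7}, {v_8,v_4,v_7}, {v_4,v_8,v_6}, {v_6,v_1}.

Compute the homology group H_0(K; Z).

H_0 ≅ Z.

Fix the vertex order v_0 < v_1 < v_2 < v_3 < v_4 < v_5 < v_6 < v_7 < v_8 and write every simplex with vertices in increasing order. Then dim K = 3 and the simplices of K are:

  0-simplices (9): [v_0], [v_1], [v_2], [v_3], [v_4], [v_5], [v_6], [v_7], [v_8]
  1-simplices (20): (20 of them)
  2-simplices (12): (12 of them)
  3-simplices (2): [v_0,v_2,v_5,v_7], [v_2,v_3,v_7,v_8]

so the chain groups are C_0 ≅ Z^9, C_1 ≅ Z^20, C_2 ≅ Z^12, C_3 ≅ Z^2.

Boundary ∂_1: C_1 → C_0 sends each edge [p,q] (with p < q) to q − p.
The resulting 9×20 matrix has rank 8, and its Smith normal form has invariant factors (1,1,1,1,1,1,1,1).

∂_2: C_2 → C_1 acts by ∂[p,q,r] = [q,r] − [p,r] + [p,q]. For instance
  ∂[v_0,v_2,v_7] = [v_2,v_7] − [v_0,v_7] + [v_0,v_2],
  ∂[v_0,v_2,v_5] = [v_2,v_5] − [v_0,v_5] + [v_0,v_2].
As a 20×12 matrix over Z this has rank 10, with invariant factors (1,1,1,1,1,1,1,1,1,1).

∂_3: C_3 → C_2 sends each 3-simplex σ to the alternating sum Σ_i (−1)^i (σ with its i-th vertex removed). For instance
  ∂[v_2,v_3,v_7,v_8] = [v_3,v_7,v_8] − [v_2,v_7,v_8] + [v_2,v_3,v_8] − [v_2,v_3,v_7],
  ∂[v_0,v_2,v_5,v_7] = [v_2,v_5,v_7] − [v_0,v_5,v_7] + [v_0,v_2,v_7] − [v_0,v_2,v_5].
The resulting 12×2 matrix has rank 2, and its Smith normal form has invariant factors (1,1).

Now H_k = ker ∂_k / im ∂_{k+1}, so:

  H_0: rank C_0 − rank ∂_1 = 9 − 8 = 1, and the invariant factors of ∂_1 are all 1, so H_0 = Z.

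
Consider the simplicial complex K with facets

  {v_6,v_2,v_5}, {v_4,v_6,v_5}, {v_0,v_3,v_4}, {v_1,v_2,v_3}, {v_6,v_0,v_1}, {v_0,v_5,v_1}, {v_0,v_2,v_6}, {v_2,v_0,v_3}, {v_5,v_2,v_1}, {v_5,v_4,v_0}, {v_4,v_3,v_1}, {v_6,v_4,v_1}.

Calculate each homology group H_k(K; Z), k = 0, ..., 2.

Take the total order v_0 < v_1 < v_2 < v_3 < v_4 < v_5 < v_6 on the vertex set. Then K (dimension 2) consists of the simplices:

  0-simplices (7): [v_0], [v_1], [v_2], [v_3], [v_4], [v_5], [v_6]
  1-simplices (18): (18 of them)
  2-simplices (12): (12 of them)

so the chain groups are C_0 ≅ Z^7, C_1 ≅ Z^18, C_2 ≅ Z^12.

The boundary map ∂_1: C_1 → C_0 maps an edge to its endpoints' difference, ∂[p,q] = q − p. For instance
  ∂[v_2,v_6] = [v_6] − [v_2].
The resulting 7×18 matrix has rank 6, and its Smith normal form has invariant factors (1,1,1,1,1,1).

The boundary map ∂_2: C_2 → C_1 sends each 2-simplex [p,q,r] to [q,r] − [p,r] + [p,q]. For instance
  ∂[v_1,v_2,v_5] = [v_2,v_5] − [v_1,v_5] + [v_1,v_2],
  ∂[v_2,v_5,v_6] = [v_5,v_6] − [v_2,v_6] + [v_2,v_5].
As a 18×12 matrix over Z this has rank 12, with invariant factors (1,1,1,1,1,1,1,1,1,1,1,2).

From H_k ≅ ker(∂_k) / im(∂_{k+1}) we obtain:

  H_0: rank C_0 − rank ∂_1 = 7 − 6 = 1, and the invariant factors of ∂_1 are all 1, so H_0 ≅ Z.
  H_1: rank ker ∂_1 − rank ∂_2 = (18 − 6) − 12 = 0, and ∂_2 has invariant factor 2 > 1, so H_1 ≅ Z/2Z.
  H_2: rank ker ∂_2 − rank ∂_3 = (12 − 12) − 0 = 0, and there is no ∂_3, so H_2 ≅ 0.

H_0 ≅ Z,  H_1 ≅ Z/2Z,  H_2 = 0.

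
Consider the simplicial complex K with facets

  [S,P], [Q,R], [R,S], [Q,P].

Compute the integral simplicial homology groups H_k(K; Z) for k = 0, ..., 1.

Order the vertices as P < Q < R < S. Listing each simplex with vertices in this order, K has dimension 1 with simplices:

  0-simplices (4): P, Q, R, S
  1-simplices (4): PQ, PS, QR, RS

Hence C_0 ≅ Z^4, C_1 ≅ Z^4.

Boundary ∂_1: C_1 → C_0 sends each edge [p,q] (with p < q) to q − p.
As a 4×4 matrix over Z this has rank 3, with invariant factors (1,1,1).

Now H_k = ker ∂_k / im ∂_{k+1}, so:

  H_0: rank C_0 − rank ∂_1 = 4 − 3 = 1, and the invariant factors of ∂_1 are all 1, so H_0 = Z.
  H_1: rank ker ∂_1 − rank ∂_2 = (4 − 3) − 0 = 1, and there is no ∂_2, so H_1 = Z.

As a check, the Euler characteristic is 4 − 4 = 0, which agrees with 1 − 1 = 0.

H_0 = Z,  H_1 = Z.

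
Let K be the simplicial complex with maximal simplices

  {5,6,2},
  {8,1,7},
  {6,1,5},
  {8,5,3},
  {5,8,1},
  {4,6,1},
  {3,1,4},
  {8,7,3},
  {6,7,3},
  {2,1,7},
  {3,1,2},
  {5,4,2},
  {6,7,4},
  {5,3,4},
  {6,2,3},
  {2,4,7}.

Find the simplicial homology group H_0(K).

Take the total order 1 < 2 < 3 < 4 < 5 < 6 < 7 < 8 on the vertex set. Then K (dimension 2) consists of the simplices:

  0-simplices (8): [1], [2], [3], [4], [5], [6], [7], [8]
  1-simplices (24): (24 of them)
  2-simplices (16): [1,2,3], [1,2,7], [1,3,4], [1,4,6], [1,5,6], [1,5,8], [1,7,8], [2,3,6], [2,4,5], [2,4,7], [2,5,6], [3,4,5], [3,5,8], [3,6,7], [3,7,8], [4,6,7]

Hence C_0 ≅ Z^8, C_1 ≅ Z^24, C_2 ≅ Z^16.

∂_1: C_1 → C_0 maps an edge to its endpoints' difference, ∂[p,q] = q − p.
The 8×24 boundary matrix has rank 7 and Smith normal form diag(1,1,1,1,1,1,1).

∂_2: C_2 → C_1 maps a triangle to the signed sum of its edges. For instance
  ∂[1,5,8] = [5,8] − [1,8] + [1,5],
  ∂[1,7,8] = [7,8] − [1,8] + [1,7].
This gives a 24×16 integer matrix of rank 15; reducing to Smith normal form yields diagonal entries (1,1,1,1,1,1,1,1,1,1,1,1,1,1,1).

From H_k ≅ ker(∂_k) / im(∂_{k+1}) we obtain:

  H_0: rank C_0 − rank ∂_1 = 8 − 7 = 1, and the invariant factors of ∂_1 are all 1, so H_0 ≅ Z.

H_0 ≅ Z.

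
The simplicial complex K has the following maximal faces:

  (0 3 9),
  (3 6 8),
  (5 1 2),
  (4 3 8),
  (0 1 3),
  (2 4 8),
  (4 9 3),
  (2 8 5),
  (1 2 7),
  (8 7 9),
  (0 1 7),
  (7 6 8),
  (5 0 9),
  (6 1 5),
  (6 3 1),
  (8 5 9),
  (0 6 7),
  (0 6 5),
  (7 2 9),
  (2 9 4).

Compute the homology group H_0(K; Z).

H_0 ≅ Z.

K has 10 vertices, 30 edges, 20 triangles.
rank ∂_0 = 0, rank ∂_1 = 9 ⇒ b_0 = 10 − 0 − 9 = 1; all invariant factors of ∂_1 are 1 so no torsion. So H_0 ≅ Z.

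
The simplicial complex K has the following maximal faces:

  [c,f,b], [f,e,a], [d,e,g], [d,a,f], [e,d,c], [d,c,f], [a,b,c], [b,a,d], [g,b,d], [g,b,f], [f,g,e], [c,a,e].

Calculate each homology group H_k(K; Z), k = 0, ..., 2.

H_0 ≅ Z,  H_1 ≅ Z/2,  H_2 = 0.

Fix the vertex order a < b < c < d < e < f < g and write every simplex with vertices in increasing order. Then dim K = 2 and the simplices of K are:

  0-simplices (7): a, b, c, d, e, f, g
  1-simplices (18): ab, ac, ad, ae, af, bc, bd, bf, bg, cd, ce, cf, de, df, dg, ef, eg, fg
  2-simplices (12): abc, abd, ace, adf, aef, bcf, bdg, bfg, cde, cdf, deg, efg

giving chain groups C_0 ≅ Z^7, C_1 ≅ Z^18, C_2 ≅ Z^12.

∂_1: C_1 → C_0 is given by ∂[p,q] = [q] − [p]. For instance
  ∂bd = d − b.
The 7×18 boundary matrix has rank 6 and Smith normal form diag(1,1,1,1,1,1).

The boundary map ∂_2: C_2 → C_1 acts by ∂[p,q,r] = [q,r] − [p,r] + [p,q]. For instance
  ∂deg = eg − dg + de,
  ∂abc = bc − ac + ab.
This gives a 18×12 integer matrix of rank 12; reducing to Smith normal form yields diagonal entries (1,1,1,1,1,1,1,1,1,1,1,2).

Computing H_k = (kernel of ∂_k) / (image of ∂_{k+1}):

  H_0: rank C_0 − rank ∂_1 = 7 − 6 = 1, and the invariant factors of ∂_1 are all 1, so H_0 = Z.
  H_1: rank ker ∂_1 − rank ∂_2 = (18 − 6) − 12 = 0, and ∂_2 has invariant factor 2 > 1, so H_1 = Z/2.
  H_2: rank ker ∂_2 − rank ∂_3 = (12 − 12) − 0 = 0, and there is no ∂_3, so H_2 = 0.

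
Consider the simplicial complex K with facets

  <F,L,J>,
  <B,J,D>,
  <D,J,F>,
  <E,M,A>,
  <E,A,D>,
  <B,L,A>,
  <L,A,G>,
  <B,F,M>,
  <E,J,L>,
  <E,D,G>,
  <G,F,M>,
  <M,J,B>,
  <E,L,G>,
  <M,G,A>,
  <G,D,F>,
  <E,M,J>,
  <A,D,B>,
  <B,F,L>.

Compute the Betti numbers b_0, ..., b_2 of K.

b_0 = 1, b_1 = 1, b_2 = 0.

K has 9 vertices, 27 edges, 18 triangles.
rank ∂_0 = 0, rank ∂_1 = 8 ⇒ b_0 = 9 − 0 − 8 = 1; all invariant factors of ∂_1 are 1 so no torsion. So H_0 = Z.
rank ∂_1 = 8, rank ∂_2 = 18 ⇒ b_1 = 27 − 8 − 18 = 1; ∂_2 has invariant factor(s) [2] giving torsion. So H_1 = Z ⊕ Z/2.
rank ∂_2 = 18, rank ∂_3 = 0 ⇒ b_2 = 18 − 18 − 0 = 0. So H_2 = 0.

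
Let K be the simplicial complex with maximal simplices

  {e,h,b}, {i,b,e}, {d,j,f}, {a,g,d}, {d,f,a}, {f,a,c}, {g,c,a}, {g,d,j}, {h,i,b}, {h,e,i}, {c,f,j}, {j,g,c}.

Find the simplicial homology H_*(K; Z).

H_0 = Z^2,  H_1 = 0,  H_2 = Z^2.

Take the total order a < b < c < d < e < f < g < h < i < j on the vertex set. Then K (dimension 2) consists of the simplices:

  0-simplices (10): a, b, c, d, e, f, g, h, i, j
  1-simplices (18): ac, ad, af, ag, be, bh, bi, cf, cg, cj, df, dg, dj, eh, ei, fj, gj, hi
  2-simplices (12): acf, acg, adf, adg, beh, bei, bhi, cfj, cgj, dfj, dgj, ehi

so the chain groups are C_0 ≅ Z^10, C_1 ≅ Z^18, C_2 ≅ Z^12.

The boundary map ∂_1: C_1 → C_0 is given by ∂[p,q] = [q] − [p]. For instance
  ∂hi = i − h.
This gives a 10×18 integer matrix of rank 8; reducing to Smith normal form yields diagonal entries (1,1,1,1,1,1,1,1).

The boundary map ∂_2: C_2 → C_1 acts by ∂[p,q,r] = [q,r] − [p,r] + [p,q]. For instance
  ∂bei = ei − bi + be,
  ∂dfj = fj − dj + df.
This gives a 18×12 integer matrix of rank 10; reducing to Smith normal form yields diagonal entries (1,1,1,1,1,1,1,1,1,1).

From H_k ≅ ker(∂_k) / im(∂_{k+1}) we obtain:

  H_0: rank C_0 − rank ∂_1 = 10 − 8 = 2, and the invariant factors of ∂_1 are all 1, so H_0 ≅ Z^2.
  H_1: rank ker ∂_1 − rank ∂_2 = (18 − 8) − 10 = 0, and the invariant factors of ∂_2 are all 1, so H_1 ≅ 0.
  H_2: rank ker ∂_2 − rank ∂_3 = (12 − 10) − 0 = 2, and there is no ∂_3, so H_2 ≅ Z^2.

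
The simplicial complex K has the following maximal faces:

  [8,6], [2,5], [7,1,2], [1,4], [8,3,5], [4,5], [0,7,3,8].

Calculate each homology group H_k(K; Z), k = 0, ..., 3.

K has 9 vertices, 15 edges, 6 triangles, 1 3-simplex.
rank ∂_0 = 0, rank ∂_1 = 8 ⇒ b_0 = 9 − 0 − 8 = 1; all invariant factors of ∂_1 are 1 so no torsion. So H_0 = Z.
rank ∂_1 = 8, rank ∂_2 = 5 ⇒ b_1 = 15 − 8 − 5 = 2; all invariant factors of ∂_2 are 1 so no torsion. So H_1 = Z^2.
rank ∂_2 = 5, rank ∂_3 = 1 ⇒ b_2 = 6 − 5 − 1 = 0; all invariant factors of ∂_3 are 1 so no torsion. So H_2 = 0.
rank ∂_3 = 1, rank ∂_4 = 0 ⇒ b_3 = 1 − 1 − 0 = 0. So H_3 = 0.

H_0 = Z,  H_1 = Z^2,  H_2 = 0,  H_3 = 0.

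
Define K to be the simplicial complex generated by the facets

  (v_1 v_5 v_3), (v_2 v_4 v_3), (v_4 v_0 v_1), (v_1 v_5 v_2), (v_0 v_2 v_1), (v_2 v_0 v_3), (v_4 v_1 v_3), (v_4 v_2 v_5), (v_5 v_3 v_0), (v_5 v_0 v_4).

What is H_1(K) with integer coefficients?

We work with the vertex ordering v_0 < v_1 < v_2 < v_3 < v_4 < v_5. The simplices of K, each written with vertices in increasing order, are:

  0-simplices (6): [v_0], [v_1], [v_2], [v_3], [v_4], [v_5]
  1-simplices (15): (15 of them)
  2-simplices (10): [v_0,v_1,v_2], [v_0,v_1,v_4], [v_0,v_2,v_3], [v_0,v_3,v_5], [v_0,v_4,v_5], [v_1,v_2,v_5], [v_1,v_3,v_4], [v_1,v_3,v_5], [v_2,v_3,v_4], [v_2,v_4,v_5]

Hence C_0 ≅ Z^6, C_1 ≅ Z^15, C_2 ≅ Z^10.

The boundary map ∂_1: C_1 → C_0 maps an edge to its endpoints' difference, ∂[p,q] = q − p. For instance
  ∂[v_0,v_1] = [v_1] − [v_0].
The resulting 6×15 matrix has rank 5, and its Smith normal form has invariant factors (1,1,1,1,1).

The boundary map ∂_2: C_2 → C_1 acts by ∂[p,q,r] = [q,r] − [p,r] + [p,q]. For instance
  ∂[v_1,v_3,v_4] = [v_3,v_4] − [v_1,v_4] + [v_1,v_3],
  ∂[v_1,v_3,v_5] = [v_3,v_5] − [v_1,v_5] + [v_1,v_3].
The resulting 15×10 matrix has rank 10, and its Smith normal form has invariant factors (1,1,1,1,1,1,1,1,1,2).

Now H_k = ker ∂_k / im ∂_{k+1}, so:

  H_1: rank ker ∂_1 − rank ∂_2 = (15 − 5) − 10 = 0, and ∂_2 has invariant factor 2 > 1, so H_1 ≅ Z_2.

H_1 = Z_2.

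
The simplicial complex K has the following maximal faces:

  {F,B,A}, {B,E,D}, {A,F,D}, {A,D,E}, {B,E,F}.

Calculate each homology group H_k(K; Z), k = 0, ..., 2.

Order the vertices as A < B < D < E < F. Listing each simplex with vertices in this order, K has dimension 2 with simplices:

  0-simplices (5): A, B, D, E, F
  1-simplices (10): AB, AD, AE, AF, BD, BE, BF, DE, DF, EF
  2-simplices (5): ABF, ADE, ADF, BDE, BEF

Hence C_0 ≅ Z^5, C_1 ≅ Z^10, C_2 ≅ Z^5.

The boundary map ∂_1: C_1 → C_0 maps an edge to its endpoints' difference, ∂[p,q] = q − p.
The 5×10 boundary matrix has rank 4 and Smith normal form diag(1,1,1,1).

Boundary ∂_2: C_2 → C_1 maps a triangle to the signed sum of its edges. For instance
  ∂BDE = DE − BE + BD,
  ∂BEF = EF − BF + BE.
This gives a 10×5 integer matrix of rank 5; reducing to Smith normal form yields diagonal entries (1,1,1,1,1).

Reading off H_k = ker ∂_k / im ∂_{k+1}:

  H_0: rank C_0 − rank ∂_1 = 5 − 4 = 1, and the invariant factors of ∂_1 are all 1, so H_0 = Z.
  H_1: rank ker ∂_1 − rank ∂_2 = (10 − 4) − 5 = 1, and the invariant factors of ∂_2 are all 1, so H_1 = Z.
  H_2: rank ker ∂_2 − rank ∂_3 = (5 − 5) − 0 = 0, and there is no ∂_3, so H_2 = 0.

H_0 ≅ Z,  H_1 ≅ Z,  H_2 = 0.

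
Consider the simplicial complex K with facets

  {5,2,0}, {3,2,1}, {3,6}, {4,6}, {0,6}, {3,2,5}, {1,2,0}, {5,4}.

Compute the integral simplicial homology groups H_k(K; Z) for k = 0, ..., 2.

H_0 = Z,  H_1 = Z^2,  H_2 = 0.

Order the vertices as 0 < 1 < 2 < 3 < 4 < 5 < 6. Listing each simplex with vertices in this order, K has dimension 2 with simplices:

  0-simplices (7): [0], [1], [2], [3], [4], [5], [6]
  1-simplices (12): [0,1], [0,2], [0,5], [0,6], [1,2], [1,3], [2,3], [2,5], [3,5], [3,6], [4,5], [4,6]
  2-simplices (4): [0,1,2], [0,2,5], [1,2,3], [2,3,5]

Hence C_0 ≅ Z^7, C_1 ≅ Z^12, C_2 ≅ Z^4.

∂_1: C_1 → C_0 maps an edge to its endpoints' difference, ∂[p,q] = q − p.
The 7×12 boundary matrix has rank 6 and Smith normal form diag(1,1,1,1,1,1).

The boundary map ∂_2: C_2 → C_1 acts by ∂[p,q,r] = [q,r] − [p,r] + [p,q]. For instance
  ∂[1,2,3] = [2,3] − [1,3] + [1,2],
  ∂[0,2,5] = [2,5] − [0,5] + [0,2].
This gives a 12×4 integer matrix of rank 4; reducing to Smith normal form yields diagonal entries (1,1,1,1).

From H_k ≅ ker(∂_k) / im(∂_{k+1}) we obtain:

  H_0: rank C_0 − rank ∂_1 = 7 − 6 = 1, and the invariant factors of ∂_1 are all 1, so H_0 = Z.
  H_1: rank ker ∂_1 − rank ∂_2 = (12 − 6) − 4 = 2, and the invariant factors of ∂_2 are all 1, so H_1 = Z^2.
  H_2: rank ker ∂_2 − rank ∂_3 = (4 − 4) − 0 = 0, and there is no ∂_3, so H_2 = 0.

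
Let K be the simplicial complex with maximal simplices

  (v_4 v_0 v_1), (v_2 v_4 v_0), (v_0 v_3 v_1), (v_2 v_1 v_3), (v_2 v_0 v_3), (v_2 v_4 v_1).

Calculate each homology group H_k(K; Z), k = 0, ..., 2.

H_0 = Z,  H_1 = 0,  H_2 = Z.

K has 5 vertices, 9 edges, 6 triangles.
rank ∂_0 = 0, rank ∂_1 = 4 ⇒ b_0 = 5 − 0 − 4 = 1; all invariant factors of ∂_1 are 1 so no torsion. So H_0 ≅ Z.
rank ∂_1 = 4, rank ∂_2 = 5 ⇒ b_1 = 9 − 4 − 5 = 0; all invariant factors of ∂_2 are 1 so no torsion. So H_1 ≅ 0.
rank ∂_2 = 5, rank ∂_3 = 0 ⇒ b_2 = 6 − 5 − 0 = 1. So H_2 ≅ Z.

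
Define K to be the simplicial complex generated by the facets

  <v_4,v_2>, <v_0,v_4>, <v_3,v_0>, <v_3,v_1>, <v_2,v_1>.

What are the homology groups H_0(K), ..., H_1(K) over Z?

Order the vertices as v_0 < v_1 < v_2 < v_3 < v_4. Listing each simplex with vertices in this order, K has dimension 1 with simplices:

  0-simplices (5): [v_0], [v_1], [v_2], [v_3], [v_4]
  1-simplices (5): [v_0,v_3], [v_0,v_4], [v_1,v_2], [v_1,v_3], [v_2,v_4]

Hence C_0 ≅ Z^5, C_1 ≅ Z^5.

The boundary map ∂_1: C_1 → C_0 maps an edge to its endpoints' difference, ∂[p,q] = q − p. For instance
  ∂[v_2,v_4] = [v_4] − [v_2].
This gives a 5×5 integer matrix of rank 4; reducing to Smith normal form yields diagonal entries (1,1,1,1).

Reading off H_k = ker ∂_k / im ∂_{k+1}:

  H_0: rank C_0 − rank ∂_1 = 5 − 4 = 1, and the invariant factors of ∂_1 are all 1, so H_0 = Z.
  H_1: rank ker ∂_1 − rank ∂_2 = (5 − 4) − 0 = 1, and there is no ∂_2, so H_1 = Z.

H_0 ≅ Z,  H_1 ≅ Z.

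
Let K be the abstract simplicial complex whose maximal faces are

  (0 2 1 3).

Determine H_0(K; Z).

Fix the vertex order 0 < 1 < 2 < 3 and write every simplex with vertices in increasing order. Then dim K = 3 and the simplices of K are:

  0-simplices (4): [0], [1], [2], [3]
  1-simplices (6): [0,1], [0,2], [0,3], [1,2], [1,3], [2,3]
  2-simplices (4): [0,1,2], [0,1,3], [0,2,3], [1,2,3]
  3-simplices (1): [0,1,2,3]

so the chain groups are C_0 ≅ Z^4, C_1 ≅ Z^6, C_2 ≅ Z^4, C_3 ≅ Z^1.

∂_1: C_1 → C_0 sends each edge [p,q] (with p < q) to q − p. For instance
  ∂[1,3] = [3] − [1].
The 4×6 boundary matrix has rank 3 and Smith normal form diag(1,1,1).

Boundary ∂_2: C_2 → C_1 acts by ∂[p,q,r] = [q,r] − [p,r] + [p,q]. For instance
  ∂[0,1,3] = [1,3] − [0,3] + [0,1],
  ∂[0,1,2] = [1,2] − [0,2] + [0,1].
As a 6×4 matrix over Z this has rank 3, with invariant factors (1,1,1).

∂_3: C_3 → C_2 sends each 3-simplex σ to the alternating sum Σ_i (−1)^i (σ with its i-th vertex removed). For instance
  ∂[0,1,2,3] = [1,2,3] − [0,2,3] + [0,1,3] − [0,1,2].
As a 4×1 matrix over Z this has rank 1, with invariant factors (1).

Now H_k = ker ∂_k / im ∂_{k+1}, so:

  H_0: rank C_0 − rank ∂_1 = 4 − 3 = 1, and the invariant factors of ∂_1 are all 1, so H_0 ≅ Z.

H_0 = Z.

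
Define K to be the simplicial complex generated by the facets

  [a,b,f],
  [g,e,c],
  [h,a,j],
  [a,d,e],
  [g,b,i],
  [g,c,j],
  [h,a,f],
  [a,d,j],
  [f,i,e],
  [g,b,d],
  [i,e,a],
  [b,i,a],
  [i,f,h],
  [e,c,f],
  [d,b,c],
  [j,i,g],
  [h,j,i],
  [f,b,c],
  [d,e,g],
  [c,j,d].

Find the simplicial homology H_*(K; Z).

H_0 = Z,  H_1 = Z × Z/2,  H_2 = 0.

Order the vertices as a < b < c < d < e < f < g < h < i < j. Listing each simplex with vertices in this order, K has dimension 2 with simplices:

  0-simplices (10): a, b, c, d, e, f, g, h, i, j
  1-simplices (30): ab, ad, ae, af, ah, ai, aj, bc, bd, bf, bg, bi, cd, ce, cf, cg, cj, de, dg, dj, ef, eg, ei, fh, fi, gi, gj, hi, hj, ij
  2-simplices (20): abf, abi, ade, adj, aei, afh, ahj, bcd, bcf, bdg, bgi, cdj, cef, ceg, cgj, deg, efi, fhi, gij, hij

giving chain groups C_0 ≅ Z^10, C_1 ≅ Z^30, C_2 ≅ Z^20.

∂_1: C_1 → C_0 maps an edge to its endpoints' difference, ∂[p,q] = q − p. For instance
  ∂ij = j − i.
This gives a 10×30 integer matrix of rank 9; reducing to Smith normal form yields diagonal entries (1,1,1,1,1,1,1,1,1).

∂_2: C_2 → C_1 sends each 2-simplex [p,q,r] to [q,r] − [p,r] + [p,q]. For instance
  ∂ahj = hj − aj + ah,
  ∂ade = de − ae + ad.
The resulting 30×20 matrix has rank 20, and its Smith normal form has invariant factors (1,1,1,1,1,1,1,1,1,1,1,1,1,1,1,1,1,1,1,2).

Now H_k = ker ∂_k / im ∂_{k+1}, so:

  H_0: rank C_0 − rank ∂_1 = 10 − 9 = 1, and the invariant factors of ∂_1 are all 1, so H_0 = Z.
  H_1: rank ker ∂_1 − rank ∂_2 = (30 − 9) − 20 = 1, and ∂_2 has invariant factor 2 > 1, so H_1 = Z × Z/2.
  H_2: rank ker ∂_2 − rank ∂_3 = (20 − 20) − 0 = 0, and there is no ∂_3, so H_2 = 0.

As a check, the Euler characteristic is 10 − 30 + 20 = 0, which agrees with 1 − 1 + 0 = 0.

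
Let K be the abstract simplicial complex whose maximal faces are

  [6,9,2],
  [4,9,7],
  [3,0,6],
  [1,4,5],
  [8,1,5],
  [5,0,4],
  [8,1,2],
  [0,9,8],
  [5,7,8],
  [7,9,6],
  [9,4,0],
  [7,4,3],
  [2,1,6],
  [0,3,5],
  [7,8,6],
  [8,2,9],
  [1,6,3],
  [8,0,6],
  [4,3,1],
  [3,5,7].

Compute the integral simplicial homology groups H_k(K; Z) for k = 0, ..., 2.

H_0 = Z,  H_1 = Z ⊕ Z_2,  H_2 = 0.

K has 10 vertices, 30 edges, 20 triangles.
rank ∂_0 = 0, rank ∂_1 = 9 ⇒ b_0 = 10 − 0 − 9 = 1; all invariant factors of ∂_1 are 1 so no torsion. So H_0 = Z.
rank ∂_1 = 9, rank ∂_2 = 20 ⇒ b_1 = 30 − 9 − 20 = 1; ∂_2 has invariant factor(s) [2] giving torsion. So H_1 = Z ⊕ Z_2.
rank ∂_2 = 20, rank ∂_3 = 0 ⇒ b_2 = 20 − 20 − 0 = 0. So H_2 = 0.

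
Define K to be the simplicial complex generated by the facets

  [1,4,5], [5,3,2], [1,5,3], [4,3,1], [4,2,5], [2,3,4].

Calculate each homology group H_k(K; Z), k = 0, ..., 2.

H_0 ≅ Z,  H_1 = 0,  H_2 ≅ Z.

Fix the vertex order 1 < 2 < 3 < 4 < 5 and write every simplex with vertices in increasing order. Then dim K = 2 and the simplices of K are:

  0-simplices (5): [1], [2], [3], [4], [5]
  1-simplices (9): [1,3], [1,4], [1,5], [2,3], [2,4], [2,5], [3,4], [3,5], [4,5]
  2-simplices (6): [1,3,4], [1,3,5], [1,4,5], [2,3,4], [2,3,5], [2,4,5]

Hence C_0 ≅ Z^5, C_1 ≅ Z^9, C_2 ≅ Z^6.

Boundary ∂_1: C_1 → C_0 is given by ∂[p,q] = [q] − [p]. For instance
  ∂[1,4] = [4] − [1].
This gives a 5×9 integer matrix of rank 4; reducing to Smith normal form yields diagonal entries (1,1,1,1).

The boundary map ∂_2: C_2 → C_1 acts by ∂[p,q,r] = [q,r] − [p,r] + [p,q]. For instance
  ∂[1,4,5] = [4,5] − [1,5] + [1,4],
  ∂[1,3,5] = [3,5] − [1,5] + [1,3].
The 9×6 boundary matrix has rank 5 and Smith normal form diag(1,1,1,1,1).

Computing H_k = (kernel of ∂_k) / (image of ∂_{k+1}):

  H_0: rank C_0 − rank ∂_1 = 5 − 4 = 1, and the invariant factors of ∂_1 are all 1, so H_0 = Z.
  H_1: rank ker ∂_1 − rank ∂_2 = (9 − 4) − 5 = 0, and the invariant factors of ∂_2 are all 1, so H_1 = 0.
  H_2: rank ker ∂_2 − rank ∂_3 = (6 − 5) − 0 = 1, and there is no ∂_3, so H_2 = Z.

(K is a triangulation of the 2-sphere S^2.)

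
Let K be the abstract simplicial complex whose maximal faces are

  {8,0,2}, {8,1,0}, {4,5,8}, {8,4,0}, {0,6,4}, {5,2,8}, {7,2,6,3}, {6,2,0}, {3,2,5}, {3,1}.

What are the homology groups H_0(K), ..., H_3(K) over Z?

Take the total order 0 < 1 < 2 < 3 < 4 < 5 < 6 < 7 < 8 on the vertex set. Then K (dimension 3) consists of the simplices:

  0-simplices (9): [0], [1], [2], [3], [4], [5], [6], [7], [8]
  1-simplices (20): [0,1], [0,2], [0,4], [0,6], [0,8], [1,3], [1,8], [2,3], [2,5], [2,6], [2,7], [2,8], [3,5], [3,6], [3,7], [4,5], [4,6], [4,8], [5,8], [6,7]
  2-simplices (12): [0,1,8], [0,2,6], [0,2,8], [0,4,6], [0,4,8], [2,3,5], [2,3,6], [2,3,7], [2,5,8], [2,6,7], [3,6,7], [4,5,8]
  3-simplices (1): [2,3,6,7]

so the chain groups are C_0 ≅ Z^9, C_1 ≅ Z^20, C_2 ≅ Z^12, C_3 ≅ Z^1.

∂_1: C_1 → C_0 is given by ∂[p,q] = [q] − [p]. For instance
  ∂[3,7] = [7] − [3].
This gives a 9×20 integer matrix of rank 8; reducing to Smith normal form yields diagonal entries (1,1,1,1,1,1,1,1).

∂_2: C_2 → C_1 acts by ∂[p,q,r] = [q,r] − [p,r] + [p,q]. For instance
  ∂[2,3,6] = [3,6] − [2,6] + [2,3],
  ∂[2,3,5] = [3,5] − [2,5] + [2,3].
This gives a 20×12 integer matrix of rank 11; reducing to Smith normal form yields diagonal entries (1,1,1,1,1,1,1,1,1,1,1).

Boundary ∂_3: C_3 → C_2 sends each 3-simplex σ to the alternating sum Σ_i (−1)^i (σ with its i-th vertex removed). For instance
  ∂[2,3,6,7] = [3,6,7] − [2,6,7] + [2,3,7] − [2,3,6].
As a 12×1 matrix over Z this has rank 1, with invariant factors (1).

Reading off H_k = ker ∂_k / im ∂_{k+1}:

  H_0: rank C_0 − rank ∂_1 = 9 − 8 = 1, and the invariant factors of ∂_1 are all 1, so H_0 = Z.
  H_1: rank ker ∂_1 − rank ∂_2 = (20 − 8) − 11 = 1, and the invariant factors of ∂_2 are all 1, so H_1 = Z.
  H_2: rank ker ∂_2 − rank ∂_3 = (12 − 11) − 1 = 0, and the invariant factors of ∂_3 are all 1, so H_2 = 0.
  H_3: rank ker ∂_3 − rank ∂_4 = (1 − 1) − 0 = 0, and there is no ∂_4, so H_3 = 0.

H_0 = Z,  H_1 = Z,  H_2 = 0,  H_3 = 0.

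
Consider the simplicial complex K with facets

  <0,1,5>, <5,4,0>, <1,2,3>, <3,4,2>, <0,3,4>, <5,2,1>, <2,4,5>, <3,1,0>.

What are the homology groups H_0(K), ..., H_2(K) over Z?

H_0 = Z,  H_1 = 0,  H_2 = Z.

We work with the vertex ordering 0 < 1 < 2 < 3 < 4 < 5. The simplices of K, each written with vertices in increasing order, are:

  0-simplices (6): [0], [1], [2], [3], [4], [5]
  1-simplices (12): [0,1], [0,3], [0,4], [0,5], [1,2], [1,3], [1,5], [2,3], [2,4], [2,5], [3,4], [4,5]
  2-simplices (8): [0,1,3], [0,1,5], [0,3,4], [0,4,5], [1,2,3], [1,2,5], [2,3,4], [2,4,5]

so the chain groups are C_0 ≅ Z^6, C_1 ≅ Z^12, C_2 ≅ Z^8.

Boundary ∂_1: C_1 → C_0 maps an edge to its endpoints' difference, ∂[p,q] = q − p. For instance
  ∂[2,3] = [3] − [2].
This gives a 6×12 integer matrix of rank 5; reducing to Smith normal form yields diagonal entries (1,1,1,1,1).

Boundary ∂_2: C_2 → C_1 sends each 2-simplex [p,q,r] to [q,r] − [p,r] + [p,q]. For instance
  ∂[2,4,5] = [4,5] − [2,5] + [2,4],
  ∂[0,1,5] = [1,5] − [0,5] + [0,1].
This gives a 12×8 integer matrix of rank 7; reducing to Smith normal form yields diagonal entries (1,1,1,1,1,1,1).

Reading off H_k = ker ∂_k / im ∂_{k+1}:

  H_0: rank C_0 − rank ∂_1 = 6 − 5 = 1, and the invariant factors of ∂_1 are all 1, so H_0 ≅ Z.
  H_1: rank ker ∂_1 − rank ∂_2 = (12 − 5) − 7 = 0, and the invariant factors of ∂_2 are all 1, so H_1 ≅ 0.
  H_2: rank ker ∂_2 − rank ∂_3 = (8 − 7) − 0 = 1, and there is no ∂_3, so H_2 ≅ Z.

As a check, the Euler characteristic is 6 − 12 + 8 = 2, which agrees with 1 − 0 + 1 = 2.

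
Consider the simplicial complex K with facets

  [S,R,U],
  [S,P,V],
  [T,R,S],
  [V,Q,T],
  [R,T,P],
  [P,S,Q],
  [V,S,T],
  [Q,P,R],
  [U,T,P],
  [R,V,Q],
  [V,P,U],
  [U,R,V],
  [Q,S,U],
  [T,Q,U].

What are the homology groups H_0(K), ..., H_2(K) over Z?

H_0 ≅ Z,  H_1 ≅ Z^2,  H_2 ≅ Z.

We work with the vertex ordering P < Q < R < S < T < U < V. The simplices of K, each written with vertices in increasing order, are:

  0-simplices (7): P, Q, R, S, T, U, V
  1-simplices (21): PQ, PR, PS, PT, PU, PV, QR, QS, QT, QU, QV, RS, RT, RU, RV, ST, SU, SV, TU, TV, UV
  2-simplices (14): PQR, PQS, PRT, PSV, PTU, PUV, QRV, QSU, QTU, QTV, RST, RSU, RUV, STV

giving chain groups C_0 ≅ Z^7, C_1 ≅ Z^21, C_2 ≅ Z^14.

∂_1: C_1 → C_0 sends each edge [p,q] (with p < q) to q − p. For instance
  ∂RV = V − R.
The 7×21 boundary matrix has rank 6 and Smith normal form diag(1,1,1,1,1,1).

∂_2: C_2 → C_1 acts by ∂[p,q,r] = [q,r] − [p,r] + [p,q]. For instance
  ∂PUV = UV − PV + PU,
  ∂QSU = SU − QU + QS.
The 21×14 boundary matrix has rank 13 and Smith normal form diag(1,1,1,1,1,1,1,1,1,1,1,1,1).

Now H_k = ker ∂_k / im ∂_{k+1}, so:

  H_0: rank C_0 − rank ∂_1 = 7 − 6 = 1, and the invariant factors of ∂_1 are all 1, so H_0 ≅ Z.
  H_1: rank ker ∂_1 − rank ∂_2 = (21 − 6) − 13 = 2, and the invariant factors of ∂_2 are all 1, so H_1 ≅ Z^2.
  H_2: rank ker ∂_2 − rank ∂_3 = (14 − 13) − 0 = 1, and there is no ∂_3, so H_2 ≅ Z.

As a check, the Euler characteristic is 7 − 21 + 14 = 0, which agrees with 1 − 2 + 1 = 0.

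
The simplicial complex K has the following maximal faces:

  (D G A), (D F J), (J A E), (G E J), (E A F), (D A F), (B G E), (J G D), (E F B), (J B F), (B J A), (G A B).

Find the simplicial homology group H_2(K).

H_2 ≅ 0.

Fix the vertex order A < B < D < E < F < G < J and write every simplex with vertices in increasing order. Then dim K = 2 and the simplices of K are:

  0-simplices (7): A, B, D, E, F, G, J
  1-simplices (18): AB, AD, AE, AF, AG, AJ, BE, BF, BG, BJ, DF, DG, DJ, EF, EG, EJ, FJ, GJ
  2-simplices (12): ABG, ABJ, ADF, ADG, AEF, AEJ, BEF, BEG, BFJ, DFJ, DGJ, EGJ

Hence C_0 ≅ Z^7, C_1 ≅ Z^18, C_2 ≅ Z^12.

∂_1: C_1 → C_0 sends each edge [p,q] (with p < q) to q − p. For instance
  ∂DF = F − D.
The 7×18 boundary matrix has rank 6 and Smith normal form diag(1,1,1,1,1,1).

∂_2: C_2 → C_1 acts by ∂[p,q,r] = [q,r] − [p,r] + [p,q]. For instance
  ∂ADF = DF − AF + AD,
  ∂DGJ = GJ − DJ + DG.
As a 18×12 matrix over Z this has rank 12, with invariant factors (1,1,1,1,1,1,1,1,1,1,1,2).

Reading off H_k = ker ∂_k / im ∂_{k+1}:

  H_2: rank ker ∂_2 − rank ∂_3 = (12 − 12) − 0 = 0, and there is no ∂_3, so H_2 = 0.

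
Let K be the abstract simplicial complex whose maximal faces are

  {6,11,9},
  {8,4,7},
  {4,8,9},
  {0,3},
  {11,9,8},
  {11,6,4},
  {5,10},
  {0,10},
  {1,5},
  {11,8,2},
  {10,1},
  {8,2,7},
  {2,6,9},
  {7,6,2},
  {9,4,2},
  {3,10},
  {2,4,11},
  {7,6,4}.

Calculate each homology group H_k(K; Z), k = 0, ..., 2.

H_0 ≅ Z^2,  H_1 ≅ Z^2 ⊕ Z/2Z,  H_2 = 0.

K has 12 vertices, 24 edges, 12 triangles.
rank ∂_0 = 0, rank ∂_1 = 10 ⇒ b_0 = 12 − 0 − 10 = 2; all invariant factors of ∂_1 are 1 so no torsion. So H_0 ≅ Z^2.
rank ∂_1 = 10, rank ∂_2 = 12 ⇒ b_1 = 24 − 10 − 12 = 2; ∂_2 has invariant factor(s) [2] giving torsion. So H_1 ≅ Z^2 ⊕ Z/2Z.
rank ∂_2 = 12, rank ∂_3 = 0 ⇒ b_2 = 12 − 12 − 0 = 0. So H_2 ≅ 0.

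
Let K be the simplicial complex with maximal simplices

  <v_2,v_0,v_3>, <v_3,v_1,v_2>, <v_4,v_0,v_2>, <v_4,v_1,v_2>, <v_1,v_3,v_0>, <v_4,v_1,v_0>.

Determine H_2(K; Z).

H_2 = Z.

Fix the vertex order v_0 < v_1 < v_2 < v_3 < v_4 and write every simplex with vertices in increasing order. Then dim K = 2 and the simplices of K are:

  0-simplices (5): [v_0], [v_1], [v_2], [v_3], [v_4]
  1-simplices (9): [v_0,v_1], [v_0,v_2], [v_0,v_3], [v_0,v_4], [v_1,v_2], [v_1,v_3], [v_1,v_4], [v_2,v_3], [v_2,v_4]
  2-simplices (6): [v_0,v_1,v_3], [v_0,v_1,v_4], [v_0,v_2,v_3], [v_0,v_2,v_4], [v_1,v_2,v_3], [v_1,v_2,v_4]

giving chain groups C_0 ≅ Z^5, C_1 ≅ Z^9, C_2 ≅ Z^6.

∂_1: C_1 → C_0 is given by ∂[p,q] = [q] − [p].
The 5×9 boundary matrix has rank 4 and Smith normal form diag(1,1,1,1).

The boundary map ∂_2: C_2 → C_1 sends each 2-simplex [p,q,r] to [q,r] − [p,r] + [p,q]. For instance
  ∂[v_0,v_1,v_4] = [v_1,v_4] − [v_0,v_4] + [v_0,v_1],
  ∂[v_0,v_1,v_3] = [v_1,v_3] − [v_0,v_3] + [v_0,v_1].
The 9×6 boundary matrix has rank 5 and Smith normal form diag(1,1,1,1,1).

Reading off H_k = ker ∂_k / im ∂_{k+1}:

  H_2: rank ker ∂_2 − rank ∂_3 = (6 − 5) − 0 = 1, and there is no ∂_3, so H_2 = Z.

(K is a triangulation of the 2-sphere S^2.)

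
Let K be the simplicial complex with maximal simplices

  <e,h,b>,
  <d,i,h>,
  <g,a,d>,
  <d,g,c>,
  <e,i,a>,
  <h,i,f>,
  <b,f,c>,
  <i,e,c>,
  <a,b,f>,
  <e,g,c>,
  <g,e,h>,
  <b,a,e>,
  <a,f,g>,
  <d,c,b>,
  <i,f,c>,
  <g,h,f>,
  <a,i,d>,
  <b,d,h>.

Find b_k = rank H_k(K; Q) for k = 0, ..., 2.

K has 9 vertices, 27 edges, 18 triangles.
rank ∂_0 = 0, rank ∂_1 = 8 ⇒ b_0 = 9 − 0 − 8 = 1; all invariant factors of ∂_1 are 1 so no torsion. So H_0 = Z.
rank ∂_1 = 8, rank ∂_2 = 17 ⇒ b_1 = 27 − 8 − 17 = 2; all invariant factors of ∂_2 are 1 so no torsion. So H_1 = Z^2.
rank ∂_2 = 17, rank ∂_3 = 0 ⇒ b_2 = 18 − 17 − 0 = 1. So H_2 = Z.

b_0 = 1, b_1 = 2, b_2 = 1.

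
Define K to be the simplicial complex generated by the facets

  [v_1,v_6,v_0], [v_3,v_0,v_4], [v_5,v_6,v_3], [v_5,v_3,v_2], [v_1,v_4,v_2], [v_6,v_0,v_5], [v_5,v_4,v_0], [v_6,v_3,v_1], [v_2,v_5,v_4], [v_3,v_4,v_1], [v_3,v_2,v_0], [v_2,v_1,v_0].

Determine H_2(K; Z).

H_2 = 0.

Order the vertices as v_0 < v_1 < v_2 < v_3 < v_4 < v_5 < v_6. Listing each simplex with vertices in this order, K has dimension 2 with simplices:

  0-simplices (7): [v_0], [v_1], [v_2], [v_3], [v_4], [v_5], [v_6]
  1-simplices (18): (18 of them)
  2-simplices (12): (12 of them)

giving chain groups C_0 ≅ Z^7, C_1 ≅ Z^18, C_2 ≅ Z^12.

Boundary ∂_1: C_1 → C_0 is given by ∂[p,q] = [q] − [p]. For instance
  ∂[v_3,v_6] = [v_6] − [v_3].
As a 7×18 matrix over Z this has rank 6, with invariant factors (1,1,1,1,1,1).

∂_2: C_2 → C_1 sends each 2-simplex [p,q,r] to [q,r] − [p,r] + [p,q]. For instance
  ∂[v_1,v_2,v_4] = [v_2,v_4] − [v_1,v_4] + [v_1,v_2],
  ∂[v_3,v_5,v_6] = [v_5,v_6] − [v_3,v_6] + [v_3,v_5].
This gives a 18×12 integer matrix of rank 12; reducing to Smith normal form yields diagonal entries (1,1,1,1,1,1,1,1,1,1,1,2).

Computing H_k = (kernel of ∂_k) / (image of ∂_{k+1}):

  H_2: rank ker ∂_2 − rank ∂_3 = (12 − 12) − 0 = 0, and there is no ∂_3, so H_2 = 0.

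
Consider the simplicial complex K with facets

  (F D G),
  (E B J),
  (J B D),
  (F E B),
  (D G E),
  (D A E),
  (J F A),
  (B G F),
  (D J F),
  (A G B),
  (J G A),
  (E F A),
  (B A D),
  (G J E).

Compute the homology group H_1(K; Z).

Take the total order A < B < D < E < F < G < J on the vertex set. Then K (dimension 2) consists of the simplices:

  0-simplices (7): A, B, D, E, F, G, J
  1-simplices (21): AB, AD, AE, AF, AG, AJ, BD, BE, BF, BG, BJ, DE, DF, DG, DJ, EF, EG, EJ, FG, FJ, GJ
  2-simplices (14): ABD, ABG, ADE, AEF, AFJ, AGJ, BDJ, BEF, BEJ, BFG, DEG, DFG, DFJ, EGJ

so the chain groups are C_0 ≅ Z^7, C_1 ≅ Z^21, C_2 ≅ Z^14.

Boundary ∂_1: C_1 → C_0 is given by ∂[p,q] = [q] − [p].
As a 7×21 matrix over Z this has rank 6, with invariant factors (1,1,1,1,1,1).

Boundary ∂_2: C_2 → C_1 maps a triangle to the signed sum of its edges. For instance
  ∂ABD = BD − AD + AB,
  ∂DFJ = FJ − DJ + DF.
The 21×14 boundary matrix has rank 13 and Smith normal form diag(1,1,1,1,1,1,1,1,1,1,1,1,1).

Reading off H_k = ker ∂_k / im ∂_{k+1}:

  H_1: rank ker ∂_1 − rank ∂_2 = (21 − 6) − 13 = 2, and the invariant factors of ∂_2 are all 1, so H_1 ≅ Z^2.

(K is a triangulation of the torus T^2.)

H_1 = Z^2.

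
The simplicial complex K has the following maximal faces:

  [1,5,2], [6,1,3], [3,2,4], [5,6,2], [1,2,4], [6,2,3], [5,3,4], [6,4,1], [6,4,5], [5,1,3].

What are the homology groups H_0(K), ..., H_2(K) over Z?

H_0 = Z,  H_1 = Z/2Z,  H_2 = 0.

We work with the vertex ordering 1 < 2 < 3 < 4 < 5 < 6. The simplices of K, each written with vertices in increasing order, are:

  0-simplices (6): [1], [2], [3], [4], [5], [6]
  1-simplices (15): [1,2], [1,3], [1,4], [1,5], [1,6], [2,3], [2,4], [2,5], [2,6], [3,4], [3,5], [3,6], [4,5], [4,6], [5,6]
  2-simplices (10): [1,2,4], [1,2,5], [1,3,5], [1,3,6], [1,4,6], [2,3,4], [2,3,6], [2,5,6], [3,4,5], [4,5,6]

so the chain groups are C_0 ≅ Z^6, C_1 ≅ Z^15, C_2 ≅ Z^10.

The boundary map ∂_1: C_1 → C_0 maps an edge to its endpoints' difference, ∂[p,q] = q − p.
The 6×15 boundary matrix has rank 5 and Smith normal form diag(1,1,1,1,1).

Boundary ∂_2: C_2 → C_1 acts by ∂[p,q,r] = [q,r] − [p,r] + [p,q]. For instance
  ∂[3,4,5] = [4,5] − [3,5] + [3,4],
  ∂[2,5,6] = [5,6] − [2,6] + [2,5].
The 15×10 boundary matrix has rank 10 and Smith normal form diag(1,1,1,1,1,1,1,1,1,2).

Reading off H_k = ker ∂_k / im ∂_{k+1}:

  H_0: rank C_0 − rank ∂_1 = 6 − 5 = 1, and the invariant factors of ∂_1 are all 1, so H_0 = Z.
  H_1: rank ker ∂_1 − rank ∂_2 = (15 − 5) − 10 = 0, and ∂_2 has invariant factor 2 > 1, so H_1 = Z/2Z.
  H_2: rank ker ∂_2 − rank ∂_3 = (10 − 10) − 0 = 0, and there is no ∂_3, so H_2 = 0.

(K is a triangulation of the real projective plane RP^2.)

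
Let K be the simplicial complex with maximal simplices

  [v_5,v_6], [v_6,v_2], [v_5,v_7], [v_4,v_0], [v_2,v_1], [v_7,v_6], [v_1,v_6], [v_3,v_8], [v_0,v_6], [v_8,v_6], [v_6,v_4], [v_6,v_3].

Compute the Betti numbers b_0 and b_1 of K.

b_0 = 1, b_1 = 4.

K has 9 vertices, 12 edges.
rank ∂_0 = 0, rank ∂_1 = 8 ⇒ b_0 = 9 − 0 − 8 = 1; all invariant factors of ∂_1 are 1 so no torsion. So H_0 = Z.
rank ∂_1 = 8, rank ∂_2 = 0 ⇒ b_1 = 12 − 8 − 0 = 4. So H_1 = Z^4.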